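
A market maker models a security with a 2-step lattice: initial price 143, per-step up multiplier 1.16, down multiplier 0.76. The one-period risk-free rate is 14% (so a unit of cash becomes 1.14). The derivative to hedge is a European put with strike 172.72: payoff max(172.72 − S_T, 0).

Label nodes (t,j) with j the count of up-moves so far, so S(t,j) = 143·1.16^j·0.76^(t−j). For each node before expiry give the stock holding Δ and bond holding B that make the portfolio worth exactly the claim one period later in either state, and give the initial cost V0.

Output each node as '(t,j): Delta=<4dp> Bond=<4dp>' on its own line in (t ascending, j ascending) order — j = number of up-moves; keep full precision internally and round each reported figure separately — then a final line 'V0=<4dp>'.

(0,0): Delta=-0.7130 Bond=105.5402
(1,0): Delta=-1.0000 Bond=151.5088
(1,1): Delta=-0.7031 Bond=118.6741
V0=3.5835

No-arbitrage ⇒ martingale measure with p* = (R−d)/(u−d) = 0.9500.
Terminal values V(2,·): V(2,0)=90.1232, V(2,1)=46.6512, V(2,2)=0.0000
  t=1,j=0: stock 108.6800 → up 126.0688 (V=46.6512), down 82.5968 (V=90.1232). Price 42.8288; hedge Δ=-1.0000, bond B=151.5088.
  t=1,j=1: stock 165.8800 → up 192.4208 (V=0.0000), down 126.0688 (V=46.6512). Price 2.0461; hedge Δ=-0.7031, bond B=118.6741.
  t=0,j=0: stock 143.0000 → up 165.8800 (V=2.0461), down 108.6800 (V=42.8288). Price 3.5835; hedge Δ=-0.7130, bond B=105.5402.
Each (Δ,B) replicates both successor values, so the strategy is self-financing and V0 is arbitrage-free.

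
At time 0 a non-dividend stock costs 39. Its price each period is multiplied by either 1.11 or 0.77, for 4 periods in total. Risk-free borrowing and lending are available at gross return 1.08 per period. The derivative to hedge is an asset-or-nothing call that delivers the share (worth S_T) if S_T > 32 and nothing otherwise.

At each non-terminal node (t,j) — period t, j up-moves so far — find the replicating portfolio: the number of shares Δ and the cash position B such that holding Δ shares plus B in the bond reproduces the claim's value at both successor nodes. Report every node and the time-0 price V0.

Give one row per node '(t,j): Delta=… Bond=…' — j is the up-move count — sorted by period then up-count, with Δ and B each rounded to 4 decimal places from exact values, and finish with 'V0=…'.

(0,0): Delta=1.3639 Bond=-15.0442
(1,0): Delta=2.8669 Bond=-61.3805
(1,1): Delta=1.2631 Bond=-11.8801
(2,0): Delta=0.0000 Bond=0.0000
(2,1): Delta=3.0593 Bond=-72.7062
(2,2): Delta=1.1425 Bond=-7.0361
(3,0): Delta=0.0000 Bond=0.0000
(3,1): Delta=0.0000 Bond=0.0000
(3,2): Delta=3.2647 Bond=-86.1216
(3,3): Delta=1.0000 Bond=0.0000
V0=38.1498

Since d<R<u, set p* = (R−d)/(u−d) = 0.9118; price each node as the discounted p*-expectation of its children.
At expiry t=4: V(4,0)=0.0000, V(4,1)=0.0000, V(4,2)=0.0000, V(4,3)=41.0700, V(4,4)=59.2047
Node (3,0) S=17.8048: V=(p*·0.0000+(1−p*)·0.0000)/1.08=0.0000; Δ=(0.0000−0.0000)/(19.7633−13.7097)=0.0000; B=V−Δ·S=0.0000
Node (3,1) S=25.6666: V=(p*·0.0000+(1−p*)·0.0000)/1.08=0.0000; Δ=(0.0000−0.0000)/(28.4900−19.7633)=0.0000; B=V−Δ·S=0.0000
Node (3,2) S=37.0000: V=(p*·41.0700+(1−p*)·0.0000)/1.08=34.6724; Δ=(41.0700−0.0000)/(41.0700−28.4900)=3.2647; B=V−Δ·S=-86.1216
Node (3,3) S=53.3376: V=(p*·59.2047+(1−p*)·41.0700)/1.08=53.3376; Δ=(59.2047−41.0700)/(59.2047−41.0700)=1.0000; B=V−Δ·S=0.0000
Node (2,0) S=23.1231: V=(p*·0.0000+(1−p*)·0.0000)/1.08=0.0000; Δ=(0.0000−0.0000)/(25.6666−17.8048)=0.0000; B=V−Δ·S=0.0000
Node (2,1) S=33.3333: V=(p*·34.6724+(1−p*)·0.0000)/1.08=29.2713; Δ=(34.6724−0.0000)/(37.0000−25.6666)=3.0593; B=V−Δ·S=-72.7062
Node (2,2) S=48.0519: V=(p*·53.3376+(1−p*)·34.6724)/1.08=47.8617; Δ=(53.3376−34.6724)/(53.3376−37.0000)=1.1425; B=V−Δ·S=-7.0361
Node (1,0) S=30.0300: V=(p*·29.2713+(1−p*)·0.0000)/1.08=24.7116; Δ=(29.2713−0.0000)/(33.3333−23.1231)=2.8669; B=V−Δ·S=-61.3805
Node (1,1) S=43.2900: V=(p*·47.8617+(1−p*)·29.2713)/1.08=42.7976; Δ=(47.8617−29.2713)/(48.0519−33.3333)=1.2631; B=V−Δ·S=-11.8801
Node (0,0) S=39.0000: V=(p*·42.7976+(1−p*)·24.7116)/1.08=38.1498; Δ=(42.7976−24.7116)/(43.2900−30.0300)=1.3639; B=V−Δ·S=-15.0442
Root portfolio cost Δ·39+B reproduces V0=38.1498.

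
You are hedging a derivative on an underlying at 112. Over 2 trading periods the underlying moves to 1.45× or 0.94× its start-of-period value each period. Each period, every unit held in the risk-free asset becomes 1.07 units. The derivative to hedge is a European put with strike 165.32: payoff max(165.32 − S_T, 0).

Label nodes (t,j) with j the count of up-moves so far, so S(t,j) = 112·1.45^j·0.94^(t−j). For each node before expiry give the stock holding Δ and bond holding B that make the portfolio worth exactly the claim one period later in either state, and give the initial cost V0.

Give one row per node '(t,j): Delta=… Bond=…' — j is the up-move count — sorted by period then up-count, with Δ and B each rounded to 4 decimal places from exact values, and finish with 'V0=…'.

(0,0): Delta=-0.7074 Bond=115.6061
(1,0): Delta=-1.0000 Bond=154.5047
(1,1): Delta=-0.1529 Bond=33.6500
V0=36.3786

Risk-neutral probability p* = (R−d)/(u−d) = (1.07−0.94)/(1.45−0.94) = 0.2549.
Terminal values V(2,·): V(2,0)=66.3568, V(2,1)=12.6640, V(2,2)=0.0000
Node (1,0) S=105.2800: V=(p*·12.6640+(1−p*)·66.3568)/1.07=49.2247; Δ=(12.6640−66.3568)/(152.6560−98.9632)=-1.0000; B=V−Δ·S=154.5047
Node (1,1) S=162.4000: V=(p*·0.0000+(1−p*)·12.6640)/1.07=8.8186; Δ=(0.0000−12.6640)/(235.4800−152.6560)=-0.1529; B=V−Δ·S=33.6500
Node (0,0) S=112.0000: V=(p*·8.8186+(1−p*)·49.2247)/1.07=36.3786; Δ=(8.8186−49.2247)/(162.4000−105.2800)=-0.7074; B=V−Δ·S=115.6061
Check: Δ(0,0)·S0 + B(0,0) = 36.3786 = V0.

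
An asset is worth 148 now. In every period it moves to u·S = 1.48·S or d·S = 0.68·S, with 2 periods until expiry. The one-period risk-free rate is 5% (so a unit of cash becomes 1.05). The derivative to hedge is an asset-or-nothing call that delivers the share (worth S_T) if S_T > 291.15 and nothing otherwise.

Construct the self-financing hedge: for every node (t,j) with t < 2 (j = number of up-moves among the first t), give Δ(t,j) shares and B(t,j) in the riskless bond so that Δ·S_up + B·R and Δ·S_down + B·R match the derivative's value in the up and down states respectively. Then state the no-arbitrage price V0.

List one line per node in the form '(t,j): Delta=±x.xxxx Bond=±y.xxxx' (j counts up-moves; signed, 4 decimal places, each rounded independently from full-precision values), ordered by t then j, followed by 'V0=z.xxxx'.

(0,0): Delta=1.2060 Bond=-115.5945
(1,0): Delta=0.0000 Bond=0.0000
(1,1): Delta=1.8500 Bond=-262.4308
V0=62.8970

Under the risk-neutral measure, an up-move has probability p* = (R−d)/(u−d) = 0.4625 and values discount at R = 1.05.
Payoff layer (t=2): V(2,0)=0.0000, V(2,1)=0.0000, V(2,2)=324.1792
(1,0): S=100.6400. Δ = (V_up−V_dn)/(S_up−S_dn) = (0.0000−0.0000)/(148.9472−68.4352) = 0.0000. V = [p*·0.0000 + (1−p*)·0.0000]/1.05 = 0.0000. B = V − Δ·S = 0.0000.
(1,1): S=219.0400. Δ = (V_up−V_dn)/(S_up−S_dn) = (324.1792−0.0000)/(324.1792−148.9472) = 1.8500. V = [p*·324.1792 + (1−p*)·0.0000]/1.05 = 142.7932. B = V − Δ·S = -262.4308.
(0,0): S=148.0000. Δ = (V_up−V_dn)/(S_up−S_dn) = (142.7932−0.0000)/(219.0400−100.6400) = 1.2060. V = [p*·142.7932 + (1−p*)·0.0000]/1.05 = 62.8970. B = V − Δ·S = -115.5945.
Each (Δ,B) replicates both successor values, so the strategy is self-financing and V0 is arbitrage-free.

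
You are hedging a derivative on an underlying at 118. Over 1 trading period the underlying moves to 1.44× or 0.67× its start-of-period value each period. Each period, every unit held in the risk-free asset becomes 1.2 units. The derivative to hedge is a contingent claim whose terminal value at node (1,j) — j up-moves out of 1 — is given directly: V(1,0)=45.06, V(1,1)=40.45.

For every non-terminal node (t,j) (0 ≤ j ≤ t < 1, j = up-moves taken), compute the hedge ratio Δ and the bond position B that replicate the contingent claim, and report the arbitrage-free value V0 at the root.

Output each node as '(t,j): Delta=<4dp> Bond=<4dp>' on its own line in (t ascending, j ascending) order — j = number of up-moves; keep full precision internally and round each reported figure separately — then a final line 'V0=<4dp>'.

Since d<R<u, set p* = (R−d)/(u−d) = 0.6883; price each node as the discounted p*-expectation of its children.
Terminal payoffs: V(1,0)=45.0600, V(1,1)=40.4500
  t=0,j=0: stock 118.0000 → up 169.9200 (V=40.4500), down 79.0600 (V=45.0600). Price 34.9057; hedge Δ=-0.0507, bond B=40.8927.
Check: Δ(0,0)·S0 + B(0,0) = 34.9057 = V0.

(0,0): Delta=-0.0507 Bond=40.8927
V0=34.9057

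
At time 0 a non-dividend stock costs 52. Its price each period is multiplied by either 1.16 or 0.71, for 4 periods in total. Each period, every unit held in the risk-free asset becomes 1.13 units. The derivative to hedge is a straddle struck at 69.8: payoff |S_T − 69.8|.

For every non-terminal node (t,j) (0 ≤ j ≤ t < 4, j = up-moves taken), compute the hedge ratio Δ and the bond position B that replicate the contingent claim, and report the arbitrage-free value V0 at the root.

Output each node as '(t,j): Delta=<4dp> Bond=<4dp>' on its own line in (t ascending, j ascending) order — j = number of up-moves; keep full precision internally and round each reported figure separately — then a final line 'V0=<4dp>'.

(0,0): Delta=0.1729 Bond=4.4893
(1,0): Delta=-1.0000 Bond=48.3749
(1,1): Delta=0.2241 Bond=1.9799
(2,0): Delta=-1.0000 Bond=54.6636
(2,1): Delta=-1.0000 Bond=54.6636
(2,2): Delta=0.2777 Bond=-1.5074
(3,0): Delta=-1.0000 Bond=61.7699
(3,1): Delta=-1.0000 Bond=61.7699
(3,2): Delta=-1.0000 Bond=61.7699
(3,3): Delta=0.3335 Bond=-6.2372
V0=13.4780

Under the risk-neutral measure, an up-move has probability p* = (R−d)/(u−d) = 0.9333 and values discount at R = 1.13.
At expiry t=4: V(4,0)=56.5859, V(4,1)=48.2108, V(4,2)=34.5275, V(4,3)=12.1717, V(4,4)=24.3532
Node (3,0) S=18.6114: V=(p*·48.2108+(1−p*)·56.5859)/1.13=43.1585; Δ=(48.2108−56.5859)/(21.5892−13.2141)=-1.0000; B=V−Δ·S=61.7699
Node (3,1) S=30.4073: V=(p*·34.5275+(1−p*)·48.2108)/1.13=31.3626; Δ=(34.5275−48.2108)/(35.2725−21.5892)=-1.0000; B=V−Δ·S=61.7699
Node (3,2) S=49.6796: V=(p*·12.1717+(1−p*)·34.5275)/1.13=12.0904; Δ=(12.1717−34.5275)/(57.6283−35.2725)=-1.0000; B=V−Δ·S=61.7699
Node (3,3) S=81.1666: V=(p*·24.3532+(1−p*)·12.1717)/1.13=20.8329; Δ=(24.3532−12.1717)/(94.1532−57.6283)=0.3335; B=V−Δ·S=-6.2372
Node (2,0) S=26.2132: V=(p*·31.3626+(1−p*)·43.1585)/1.13=28.4504; Δ=(31.3626−43.1585)/(30.4073−18.6114)=-1.0000; B=V−Δ·S=54.6636
Node (2,1) S=42.8272: V=(p*·12.0904+(1−p*)·31.3626)/1.13=11.8364; Δ=(12.0904−31.3626)/(49.6796−30.4073)=-1.0000; B=V−Δ·S=54.6636
Node (2,2) S=69.9712: V=(p*·20.8329+(1−p*)·12.0904)/1.13=17.9204; Δ=(20.8329−12.0904)/(81.1666−49.6796)=0.2777; B=V−Δ·S=-1.5074
Node (1,0) S=36.9200: V=(p*·11.8364+(1−p*)·28.4504)/1.13=11.4549; Δ=(11.8364−28.4504)/(42.8272−26.2132)=-1.0000; B=V−Δ·S=48.3749
Node (1,1) S=60.3200: V=(p*·17.9204+(1−p*)·11.8364)/1.13=15.4998; Δ=(17.9204−11.8364)/(69.9712−42.8272)=0.2241; B=V−Δ·S=1.9799
Node (0,0) S=52.0000: V=(p*·15.4998+(1−p*)·11.4549)/1.13=13.4780; Δ=(15.4998−11.4549)/(60.3200−36.9200)=0.1729; B=V−Δ·S=4.4893
Self-financing check: at every node Δ·S+B equals the discounted successor values.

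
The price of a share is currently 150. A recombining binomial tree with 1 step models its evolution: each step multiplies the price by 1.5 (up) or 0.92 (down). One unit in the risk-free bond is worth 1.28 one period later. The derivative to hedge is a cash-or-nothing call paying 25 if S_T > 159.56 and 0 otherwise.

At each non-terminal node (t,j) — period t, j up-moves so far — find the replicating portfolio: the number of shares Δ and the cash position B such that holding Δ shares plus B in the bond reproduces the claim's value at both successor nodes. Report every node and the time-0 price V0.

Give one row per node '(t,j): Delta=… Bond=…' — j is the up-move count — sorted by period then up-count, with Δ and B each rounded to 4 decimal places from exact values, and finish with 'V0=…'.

(0,0): Delta=0.2874 Bond=-30.9806
V0=12.1228

Under the risk-neutral measure, an up-move has probability p* = (R−d)/(u−d) = 0.6207 and values discount at R = 1.28.
Payoff layer (t=1): V(1,0)=0.0000, V(1,1)=25.0000
Node (0,0) S=150.0000: V=(p*·25.0000+(1−p*)·0.0000)/1.28=12.1228; Δ=(25.0000−0.0000)/(225.0000−138.0000)=0.2874; B=V−Δ·S=-30.9806
Root portfolio cost Δ·150+B reproduces V0=12.1228.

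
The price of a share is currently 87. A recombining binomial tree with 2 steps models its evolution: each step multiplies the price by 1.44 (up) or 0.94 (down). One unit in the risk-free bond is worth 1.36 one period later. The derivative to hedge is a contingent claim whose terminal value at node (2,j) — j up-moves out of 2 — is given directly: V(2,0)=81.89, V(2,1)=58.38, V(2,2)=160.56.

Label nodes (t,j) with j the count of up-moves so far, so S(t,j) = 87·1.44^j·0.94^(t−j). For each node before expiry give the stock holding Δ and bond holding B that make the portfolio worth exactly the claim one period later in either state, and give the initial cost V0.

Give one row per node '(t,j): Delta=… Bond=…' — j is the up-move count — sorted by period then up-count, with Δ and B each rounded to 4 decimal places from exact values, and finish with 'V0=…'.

The replicating-portfolio and risk-neutral prices coincide; use p* = (1.36−0.94)/(1.44−0.94) = 0.8400 for the latter.
Terminal values V(2,·): V(2,0)=81.8900, V(2,1)=58.3800, V(2,2)=160.5600
Node (1,0) S=81.7800: V=(p*·58.3800+(1−p*)·81.8900)/1.36=45.6924; Δ=(58.3800−81.8900)/(117.7632−76.8732)=-0.5750; B=V−Δ·S=92.7124
Node (1,1) S=125.2800: V=(p*·160.5600+(1−p*)·58.3800)/1.36=106.0376; Δ=(160.5600−58.3800)/(180.4032−117.7632)=1.6312; B=V−Δ·S=-98.3224
Node (0,0) S=87.0000: V=(p*·106.0376+(1−p*)·45.6924)/1.36=70.8694; Δ=(106.0376−45.6924)/(125.2800−81.7800)=1.3872; B=V−Δ·S=-49.8212
Each (Δ,B) replicates both successor values, so the strategy is self-financing and V0 is arbitrage-free.

(0,0): Delta=1.3872 Bond=-49.8212
(1,0): Delta=-0.5750 Bond=92.7124
(1,1): Delta=1.6312 Bond=-98.3224
V0=70.8694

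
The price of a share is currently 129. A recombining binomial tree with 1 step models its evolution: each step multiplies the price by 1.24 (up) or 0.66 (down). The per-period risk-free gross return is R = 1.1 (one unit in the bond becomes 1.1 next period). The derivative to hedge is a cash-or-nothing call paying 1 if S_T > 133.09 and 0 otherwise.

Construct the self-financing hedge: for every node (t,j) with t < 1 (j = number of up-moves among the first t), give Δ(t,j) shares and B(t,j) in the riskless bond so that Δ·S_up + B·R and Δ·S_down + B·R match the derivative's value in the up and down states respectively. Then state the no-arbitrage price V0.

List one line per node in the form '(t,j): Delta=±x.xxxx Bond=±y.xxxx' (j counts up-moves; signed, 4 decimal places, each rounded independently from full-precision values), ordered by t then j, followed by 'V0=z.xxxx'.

(0,0): Delta=0.0134 Bond=-1.0345
V0=0.6897

Under the risk-neutral measure, an up-move has probability p* = (R−d)/(u−d) = 0.7586 and values discount at R = 1.1.
Terminal values V(1,·): V(1,0)=0.0000, V(1,1)=1.0000
Node (0,0) S=129.0000: V=(p*·1.0000+(1−p*)·0.0000)/1.1=0.6897; Δ=(1.0000−0.0000)/(159.9600−85.1400)=0.0134; B=V−Δ·S=-1.0345
Root portfolio cost Δ·129+B reproduces V0=0.6897.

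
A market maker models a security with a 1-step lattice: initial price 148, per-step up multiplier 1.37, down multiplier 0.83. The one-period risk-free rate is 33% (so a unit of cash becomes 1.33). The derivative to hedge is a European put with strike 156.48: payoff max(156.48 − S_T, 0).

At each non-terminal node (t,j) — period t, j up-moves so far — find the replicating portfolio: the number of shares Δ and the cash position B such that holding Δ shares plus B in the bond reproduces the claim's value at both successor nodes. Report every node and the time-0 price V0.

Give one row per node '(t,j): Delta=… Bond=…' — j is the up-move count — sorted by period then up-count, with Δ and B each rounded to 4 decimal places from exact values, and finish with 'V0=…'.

(0,0): Delta=-0.4209 Bond=64.1699
V0=1.8736

Since d<R<u, set p* = (R−d)/(u−d) = 0.9259; price each node as the discounted p*-expectation of its children.
Terminal values V(1,·): V(1,0)=33.6400, V(1,1)=0.0000
Node (0,0) S=148.0000: V=(p*·0.0000+(1−p*)·33.6400)/1.33=1.8736; Δ=(0.0000−33.6400)/(202.7600−122.8400)=-0.4209; B=V−Δ·S=64.1699
The time-0 hedge costs 1.8736, which is the no-arbitrage price.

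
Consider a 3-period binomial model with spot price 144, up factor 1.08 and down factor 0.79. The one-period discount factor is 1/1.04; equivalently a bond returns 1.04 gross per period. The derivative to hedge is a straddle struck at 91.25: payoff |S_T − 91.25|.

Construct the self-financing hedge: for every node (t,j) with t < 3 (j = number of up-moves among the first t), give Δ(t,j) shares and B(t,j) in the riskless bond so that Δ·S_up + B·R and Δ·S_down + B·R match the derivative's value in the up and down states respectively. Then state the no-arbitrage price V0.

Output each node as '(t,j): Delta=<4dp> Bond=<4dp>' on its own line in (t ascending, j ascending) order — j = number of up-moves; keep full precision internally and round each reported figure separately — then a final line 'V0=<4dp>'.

Risk-neutral probability p* = (R−d)/(u−d) = (1.04−0.79)/(1.08−0.79) = 0.8621.
Terminal payoffs: V(3,0)=20.2524, V(3,1)=5.8100, V(3,2)=41.4397, V(3,3)=90.1485
  t=2,j=0: stock 89.8704 → up 97.0600 (V=5.8100), down 70.9976 (V=20.2524). Price 7.5020; hedge Δ=-0.5541, bond B=57.3032.
  t=2,j=1: stock 122.8608 → up 132.6897 (V=41.4397), down 97.0600 (V=5.8100). Price 35.1204; hedge Δ=1.0000, bond B=-87.7404.
  t=2,j=2: stock 167.9616 → up 181.3985 (V=90.1485), down 132.6897 (V=41.4397). Price 80.2212; hedge Δ=1.0000, bond B=-87.7404.
  t=1,j=0: stock 113.7600 → up 122.8608 (V=35.1204), down 89.8704 (V=7.5020). Price 30.1067; hedge Δ=0.8372, bond B=-65.1292.
  t=1,j=1: stock 155.5200 → up 167.9616 (V=80.2212), down 122.8608 (V=35.1204). Price 71.1542; hedge Δ=1.0000, bond B=-84.3658.
  t=0,j=0: stock 144.0000 → up 155.5200 (V=71.1542), down 113.7600 (V=30.1067). Price 62.9736; hedge Δ=0.9829, bond B=-78.5697.
The time-0 hedge costs 62.9736, which is the no-arbitrage price.

(0,0): Delta=0.9829 Bond=-78.5697
(1,0): Delta=0.8372 Bond=-65.1292
(1,1): Delta=1.0000 Bond=-84.3658
(2,0): Delta=-0.5541 Bond=57.3032
(2,1): Delta=1.0000 Bond=-87.7404
(2,2): Delta=1.0000 Bond=-87.7404
V0=62.9736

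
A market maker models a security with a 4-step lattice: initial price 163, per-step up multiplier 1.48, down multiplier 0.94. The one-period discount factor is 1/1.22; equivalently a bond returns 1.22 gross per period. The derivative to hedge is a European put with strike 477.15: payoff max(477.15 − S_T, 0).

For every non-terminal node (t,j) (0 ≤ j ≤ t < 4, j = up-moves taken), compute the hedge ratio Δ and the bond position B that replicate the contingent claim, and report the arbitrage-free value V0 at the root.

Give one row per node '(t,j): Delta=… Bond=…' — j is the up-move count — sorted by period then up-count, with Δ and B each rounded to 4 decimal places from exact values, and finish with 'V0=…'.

Under the risk-neutral measure, an up-move has probability p* = (R−d)/(u−d) = 0.5185 and values discount at R = 1.22.
Terminal payoffs: V(4,0)=349.8879, V(4,1)=276.7799, V(4,2)=161.6737, V(4,3)=0.0000, V(4,4)=0.0000
Node (3,0) S=135.3852: V=(p*·276.7799+(1−p*)·349.8879)/1.22=255.7214; Δ=(276.7799−349.8879)/(200.3701−127.2621)=-1.0000; B=V−Δ·S=391.1066
Node (3,1) S=213.1597: V=(p*·161.6737+(1−p*)·276.7799)/1.22=177.9469; Δ=(161.6737−276.7799)/(315.4763−200.3701)=-1.0000; B=V−Δ·S=391.1066
Node (3,2) S=335.6131: V=(p*·0.0000+(1−p*)·161.6737)/1.22=63.8056; Δ=(0.0000−161.6737)/(496.7074−315.4763)=-0.8921; B=V−Δ·S=363.2014
Node (3,3) S=528.4121: V=(p*·0.0000+(1−p*)·0.0000)/1.22=0.0000; Δ=(0.0000−0.0000)/(782.0499−496.7074)=0.0000; B=V−Δ·S=0.0000
Node (2,0) S=144.0268: V=(p*·177.9469+(1−p*)·255.7214)/1.22=176.5523; Δ=(177.9469−255.7214)/(213.1597−135.3852)=-1.0000; B=V−Δ·S=320.5791
Node (2,1) S=226.7656: V=(p*·63.8056+(1−p*)·177.9469)/1.22=97.3463; Δ=(63.8056−177.9469)/(335.6131−213.1597)=-0.9321; B=V−Δ·S=308.7190
Node (2,2) S=357.0352: V=(p*·0.0000+(1−p*)·63.8056)/1.22=25.1813; Δ=(0.0000−63.8056)/(528.4121−335.6131)=-0.3309; B=V−Δ·S=143.3400
Node (1,0) S=153.2200: V=(p*·97.3463+(1−p*)·176.5523)/1.22=111.0513; Δ=(97.3463−176.5523)/(226.7656−144.0268)=-0.9573; B=V−Δ·S=257.7291
Node (1,1) S=241.2400: V=(p*·25.1813+(1−p*)·97.3463)/1.22=49.1209; Δ=(25.1813−97.3463)/(357.0352−226.7656)=-0.5540; B=V−Δ·S=182.7598
Node (0,0) S=163.0000: V=(p*·49.1209+(1−p*)·111.0513)/1.22=64.7043; Δ=(49.1209−111.0513)/(241.2400−153.2200)=-0.7036; B=V−Δ·S=179.3902
Each (Δ,B) replicates both successor values, so the strategy is self-financing and V0 is arbitrage-free.

(0,0): Delta=-0.7036 Bond=179.3902
(1,0): Delta=-0.9573 Bond=257.7291
(1,1): Delta=-0.5540 Bond=182.7598
(2,0): Delta=-1.0000 Bond=320.5791
(2,1): Delta=-0.9321 Bond=308.7190
(2,2): Delta=-0.3309 Bond=143.3400
(3,0): Delta=-1.0000 Bond=391.1066
(3,1): Delta=-1.0000 Bond=391.1066
(3,2): Delta=-0.8921 Bond=363.2014
(3,3): Delta=0.0000 Bond=0.0000
V0=64.7043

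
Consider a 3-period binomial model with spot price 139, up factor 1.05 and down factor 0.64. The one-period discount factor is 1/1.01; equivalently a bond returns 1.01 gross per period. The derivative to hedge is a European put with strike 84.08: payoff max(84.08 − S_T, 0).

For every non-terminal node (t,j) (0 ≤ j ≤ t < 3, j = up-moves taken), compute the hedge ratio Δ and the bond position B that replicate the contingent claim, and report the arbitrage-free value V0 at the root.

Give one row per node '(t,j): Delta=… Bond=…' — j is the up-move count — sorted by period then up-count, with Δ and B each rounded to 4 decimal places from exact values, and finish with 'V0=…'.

(0,0): Delta=-0.0774 Bond=11.4121
(1,0): Delta=-0.6571 Bond=63.0925
(1,1): Delta=-0.0392 Bond=5.9515
(2,0): Delta=-1.0000 Bond=83.2475
(2,1): Delta=-0.6345 Bond=61.6127
(2,2): Delta=0.0000 Bond=0.0000
V0=0.6507

No-arbitrage ⇒ martingale measure with p* = (R−d)/(u−d) = 0.9024.
At expiry t=3: V(3,0)=47.6420, V(3,1)=24.2989, V(3,2)=0.0000, V(3,3)=0.0000
  t=2,j=0: stock 56.9344 → up 59.7811 (V=24.2989), down 36.4380 (V=47.6420). Price 26.3131; hedge Δ=-1.0000, bond B=83.2475.
  t=2,j=1: stock 93.4080 → up 98.0784 (V=0.0000), down 59.7811 (V=24.2989). Price 2.3472; hedge Δ=-0.6345, bond B=61.6127.
  t=2,j=2: stock 153.2475 → up 160.9099 (V=0.0000), down 98.0784 (V=0.0000). Price 0.0000; hedge Δ=0.0000, bond B=0.0000.
  t=1,j=0: stock 88.9600 → up 93.4080 (V=2.3472), down 56.9344 (V=26.3131). Price 4.6389; hedge Δ=-0.6571, bond B=63.0925.
  t=1,j=1: stock 145.9500 → up 153.2475 (V=0.0000), down 93.4080 (V=2.3472). Price 0.2267; hedge Δ=-0.0392, bond B=5.9515.
  t=0,j=0: stock 139.0000 → up 145.9500 (V=0.2267), down 88.9600 (V=4.6389). Price 0.6507; hedge Δ=-0.0774, bond B=11.4121.
Root portfolio cost Δ·139+B reproduces V0=0.6507.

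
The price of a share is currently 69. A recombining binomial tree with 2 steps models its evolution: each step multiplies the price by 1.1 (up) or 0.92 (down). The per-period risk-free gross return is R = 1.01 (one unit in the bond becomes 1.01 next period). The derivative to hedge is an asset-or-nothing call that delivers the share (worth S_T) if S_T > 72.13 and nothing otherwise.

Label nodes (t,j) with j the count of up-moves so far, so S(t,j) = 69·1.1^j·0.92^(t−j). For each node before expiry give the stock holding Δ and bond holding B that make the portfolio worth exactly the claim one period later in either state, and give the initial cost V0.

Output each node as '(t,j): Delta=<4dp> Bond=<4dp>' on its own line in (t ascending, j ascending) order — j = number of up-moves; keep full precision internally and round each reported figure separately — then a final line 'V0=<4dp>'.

Under the risk-neutral measure, an up-move has probability p* = (R−d)/(u−d) = 0.5000 and values discount at R = 1.01.
Terminal values V(2,·): V(2,0)=0.0000, V(2,1)=0.0000, V(2,2)=83.4900
(1,0): S=63.4800. Δ = (V_up−V_dn)/(S_up−S_dn) = (0.0000−0.0000)/(69.8280−58.4016) = 0.0000. V = [p*·0.0000 + (1−p*)·0.0000]/1.01 = 0.0000. B = V − Δ·S = 0.0000.
(1,1): S=75.9000. Δ = (V_up−V_dn)/(S_up−S_dn) = (83.4900−0.0000)/(83.4900−69.8280) = 6.1111. V = [p*·83.4900 + (1−p*)·0.0000]/1.01 = 41.3317. B = V − Δ·S = -422.5017.
(0,0): S=69.0000. Δ = (V_up−V_dn)/(S_up−S_dn) = (41.3317−0.0000)/(75.9000−63.4800) = 3.3278. V = [p*·41.3317 + (1−p*)·0.0000]/1.01 = 20.4612. B = V − Δ·S = -209.1592.
Root portfolio cost Δ·69+B reproduces V0=20.4612.

(0,0): Delta=3.3278 Bond=-209.1592
(1,0): Delta=0.0000 Bond=0.0000
(1,1): Delta=6.1111 Bond=-422.5017
V0=20.4612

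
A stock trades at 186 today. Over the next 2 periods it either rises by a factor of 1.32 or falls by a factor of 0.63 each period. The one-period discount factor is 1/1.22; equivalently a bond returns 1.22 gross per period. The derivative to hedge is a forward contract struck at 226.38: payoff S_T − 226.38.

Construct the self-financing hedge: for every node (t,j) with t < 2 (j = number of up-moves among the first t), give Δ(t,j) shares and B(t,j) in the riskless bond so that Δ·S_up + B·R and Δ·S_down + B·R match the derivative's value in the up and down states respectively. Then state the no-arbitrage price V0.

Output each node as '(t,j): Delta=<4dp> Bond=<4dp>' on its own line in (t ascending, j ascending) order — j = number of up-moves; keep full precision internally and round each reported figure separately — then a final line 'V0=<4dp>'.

Since d<R<u, set p* = (R−d)/(u−d) = 0.8551; price each node as the discounted p*-expectation of its children.
Terminal values V(2,·): V(2,0)=-152.5566, V(2,1)=-71.7024, V(2,2)=97.7064
  t=1,j=0: stock 117.1800 → up 154.6776 (V=-71.7024), down 73.8234 (V=-152.5566). Price -68.3774; hedge Δ=1.0000, bond B=-185.5574.
  t=1,j=1: stock 245.5200 → up 324.0864 (V=97.7064), down 154.6776 (V=-71.7024). Price 59.9626; hedge Δ=1.0000, bond B=-185.5574.
  t=0,j=0: stock 186.0000 → up 245.5200 (V=59.9626), down 117.1800 (V=-68.3774). Price 33.9038; hedge Δ=1.0000, bond B=-152.0962.
Check: Δ(0,0)·S0 + B(0,0) = 33.9038 = V0.

(0,0): Delta=1.0000 Bond=-152.0962
(1,0): Delta=1.0000 Bond=-185.5574
(1,1): Delta=1.0000 Bond=-185.5574
V0=33.9038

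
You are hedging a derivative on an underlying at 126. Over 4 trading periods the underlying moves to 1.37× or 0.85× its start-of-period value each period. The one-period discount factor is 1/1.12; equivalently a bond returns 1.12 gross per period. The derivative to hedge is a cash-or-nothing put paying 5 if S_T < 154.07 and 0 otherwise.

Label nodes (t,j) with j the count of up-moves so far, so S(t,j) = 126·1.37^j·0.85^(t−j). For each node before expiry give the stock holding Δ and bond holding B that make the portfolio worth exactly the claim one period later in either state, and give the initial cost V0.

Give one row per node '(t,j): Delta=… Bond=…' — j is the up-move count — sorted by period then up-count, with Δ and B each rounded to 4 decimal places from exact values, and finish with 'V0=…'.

(0,0): Delta=-0.0196 Bond=3.3673
(1,0): Delta=-0.0357 Bond=5.5038
(1,1): Delta=-0.0103 Bond=2.1672
(2,0): Delta=-0.0490 Bond=7.3690
(2,1): Delta=-0.0281 Bond=5.0488
(2,2): Delta=0.0000 Bond=0.0000
(3,0): Delta=0.0000 Bond=4.4643
(3,1): Delta=-0.0771 Bond=11.7617
(3,2): Delta=0.0000 Bond=0.0000
(3,3): Delta=0.0000 Bond=0.0000
V0=0.9031

Since d<R<u, set p* = (R−d)/(u−d) = 0.5192; price each node as the discounted p*-expectation of its children.
Terminal values V(4,·): V(4,0)=5.0000, V(4,1)=5.0000, V(4,2)=0.0000, V(4,3)=0.0000, V(4,4)=0.0000
Node (3,0) S=77.3797: V=(p*·5.0000+(1−p*)·5.0000)/1.12=4.4643; Δ=(5.0000−5.0000)/(106.0103−65.7728)=0.0000; B=V−Δ·S=4.4643
Node (3,1) S=124.7179: V=(p*·0.0000+(1−p*)·5.0000)/1.12=2.1463; Δ=(0.0000−5.0000)/(170.8636−106.0103)=-0.0771; B=V−Δ·S=11.7617
Node (3,2) S=201.0160: V=(p*·0.0000+(1−p*)·0.0000)/1.12=0.0000; Δ=(0.0000−0.0000)/(275.3919−170.8636)=0.0000; B=V−Δ·S=0.0000
Node (3,3) S=323.9905: V=(p*·0.0000+(1−p*)·0.0000)/1.12=0.0000; Δ=(0.0000−0.0000)/(443.8670−275.3919)=0.0000; B=V−Δ·S=0.0000
Node (2,0) S=91.0350: V=(p*·2.1463+(1−p*)·4.4643)/1.12=2.9113; Δ=(2.1463−4.4643)/(124.7180−77.3798)=-0.0490; B=V−Δ·S=7.3690
Node (2,1) S=146.7270: V=(p*·0.0000+(1−p*)·2.1463)/1.12=0.9213; Δ=(0.0000−2.1463)/(201.0160−124.7180)=-0.0281; B=V−Δ·S=5.0488
Node (2,2) S=236.4894: V=(p*·0.0000+(1−p*)·0.0000)/1.12=0.0000; Δ=(0.0000−0.0000)/(323.9905−201.0160)=0.0000; B=V−Δ·S=0.0000
Node (1,0) S=107.1000: V=(p*·0.9213+(1−p*)·2.9113)/1.12=1.6768; Δ=(0.9213−2.9113)/(146.7270−91.0350)=-0.0357; B=V−Δ·S=5.5038
Node (1,1) S=172.6200: V=(p*·0.0000+(1−p*)·0.9213)/1.12=0.3955; Δ=(0.0000−0.9213)/(236.4894−146.7270)=-0.0103; B=V−Δ·S=2.1672
Node (0,0) S=126.0000: V=(p*·0.3955+(1−p*)·1.6768)/1.12=0.9031; Δ=(0.3955−1.6768)/(172.6200−107.1000)=-0.0196; B=V−Δ·S=3.3673
Each (Δ,B) replicates both successor values, so the strategy is self-financing and V0 is arbitrage-free.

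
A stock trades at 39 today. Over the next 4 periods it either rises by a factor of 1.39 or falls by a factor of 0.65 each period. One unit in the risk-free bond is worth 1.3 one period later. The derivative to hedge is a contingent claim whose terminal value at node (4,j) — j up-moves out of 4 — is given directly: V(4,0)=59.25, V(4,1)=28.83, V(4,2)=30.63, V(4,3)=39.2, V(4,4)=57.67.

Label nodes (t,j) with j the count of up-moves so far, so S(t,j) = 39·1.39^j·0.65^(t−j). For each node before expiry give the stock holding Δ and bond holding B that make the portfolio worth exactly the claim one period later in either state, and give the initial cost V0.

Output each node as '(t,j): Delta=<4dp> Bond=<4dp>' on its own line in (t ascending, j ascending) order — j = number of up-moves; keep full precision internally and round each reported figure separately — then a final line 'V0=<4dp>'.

(0,0): Delta=0.2357 Bond=8.1551
(1,0): Delta=0.2065 Bond=11.3419
(1,1): Delta=0.2376 Bond=10.4991
(2,0): Delta=-0.1337 Bond=20.3495
(2,1): Delta=0.2285 Bond=13.9684
(2,2): Delta=0.2382 Bond=13.6045
(3,0): Delta=-3.8382 Bond=66.1310
(3,1): Delta=0.1062 Bond=20.9607
(3,2): Delta=0.2365 Bond=17.7710
(3,3): Delta=0.2383 Bond=17.6741
V0=17.3478

Under the risk-neutral measure, an up-move has probability p* = (R−d)/(u−d) = 0.8784 and values discount at R = 1.3.
Terminal payoffs: V(4,0)=59.2500, V(4,1)=28.8300, V(4,2)=30.6300, V(4,3)=39.2000, V(4,4)=57.6700
  t=3,j=0: stock 10.7104 → up 14.8874 (V=28.8300), down 6.9617 (V=59.2500). Price 25.0229; hedge Δ=-3.8382, bond B=66.1310.
  t=3,j=1: stock 22.9037 → up 31.8362 (V=30.6300), down 14.8874 (V=28.8300). Price 23.3931; hedge Δ=0.1062, bond B=20.9607.
  t=3,j=2: stock 48.9787 → up 68.0804 (V=39.2000), down 31.8362 (V=30.6300). Price 29.3521; hedge Δ=0.2365, bond B=17.7710.
  t=3,j=3: stock 104.7391 → up 145.5874 (V=57.6700), down 68.0804 (V=39.2000). Price 42.6336; hedge Δ=0.2383, bond B=17.6741.
  t=2,j=0: stock 16.4775 → up 22.9037 (V=23.3931), down 10.7104 (V=25.0229). Price 18.1472; hedge Δ=-0.1337, bond B=20.3495.
  t=2,j=1: stock 35.2365 → up 48.9787 (V=29.3521), down 22.9037 (V=23.3931). Price 22.0210; hedge Δ=0.2285, bond B=13.9684.
  t=2,j=2: stock 75.3519 → up 104.7391 (V=42.6336), down 48.9787 (V=29.3521). Price 31.5525; hedge Δ=0.2382, bond B=13.6045.
  t=1,j=0: stock 25.3500 → up 35.2365 (V=22.0210), down 16.4775 (V=18.1472). Price 16.5768; hedge Δ=0.2065, bond B=11.3419.
  t=1,j=1: stock 54.2100 → up 75.3519 (V=31.5525), down 35.2365 (V=22.0210). Price 23.3794; hedge Δ=0.2376, bond B=10.4991.
  t=0,j=0: stock 39.0000 → up 54.2100 (V=23.3794), down 25.3500 (V=16.5768). Price 17.3478; hedge Δ=0.2357, bond B=8.1551.
Check: Δ(0,0)·S0 + B(0,0) = 17.3478 = V0.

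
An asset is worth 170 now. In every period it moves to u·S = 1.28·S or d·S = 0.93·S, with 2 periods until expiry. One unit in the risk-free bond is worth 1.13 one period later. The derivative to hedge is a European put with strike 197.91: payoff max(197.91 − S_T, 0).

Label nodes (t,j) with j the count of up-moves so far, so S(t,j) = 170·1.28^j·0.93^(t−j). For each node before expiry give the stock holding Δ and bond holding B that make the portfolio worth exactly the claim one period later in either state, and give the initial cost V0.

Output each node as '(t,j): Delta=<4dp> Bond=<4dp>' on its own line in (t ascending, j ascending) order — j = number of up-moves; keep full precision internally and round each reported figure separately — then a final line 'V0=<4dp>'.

(0,0): Delta=-0.3243 Bond=62.4496
(1,0): Delta=-0.9194 Bond=164.6588
(1,1): Delta=0.0000 Bond=0.0000
V0=7.3183

Risk-neutral probability p* = (R−d)/(u−d) = (1.13−0.93)/(1.28−0.93) = 0.5714.
At expiry t=2: V(2,0)=50.8770, V(2,1)=0.0000, V(2,2)=0.0000
  t=1,j=0: stock 158.1000 → up 202.3680 (V=0.0000), down 147.0330 (V=50.8770). Price 19.2960; hedge Δ=-0.9194, bond B=164.6588.
  t=1,j=1: stock 217.6000 → up 278.5280 (V=0.0000), down 202.3680 (V=0.0000). Price 0.0000; hedge Δ=0.0000, bond B=0.0000.
  t=0,j=0: stock 170.0000 → up 217.6000 (V=0.0000), down 158.1000 (V=19.2960). Price 7.3183; hedge Δ=-0.3243, bond B=62.4496.
The time-0 hedge costs 7.3183, which is the no-arbitrage price.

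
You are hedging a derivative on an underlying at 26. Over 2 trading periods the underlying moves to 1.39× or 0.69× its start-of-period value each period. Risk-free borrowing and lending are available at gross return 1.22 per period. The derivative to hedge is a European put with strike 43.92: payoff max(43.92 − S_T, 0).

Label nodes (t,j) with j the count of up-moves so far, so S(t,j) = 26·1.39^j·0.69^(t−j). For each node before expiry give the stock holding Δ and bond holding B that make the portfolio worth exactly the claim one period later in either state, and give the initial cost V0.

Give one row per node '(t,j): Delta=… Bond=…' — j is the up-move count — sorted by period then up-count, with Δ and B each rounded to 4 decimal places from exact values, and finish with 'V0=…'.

(0,0): Delta=-0.7847 Bond=26.3419
(1,0): Delta=-1.0000 Bond=36.0000
(1,1): Delta=-0.7504 Bond=30.8980
V0=5.9403

Since d<R<u, set p* = (R−d)/(u−d) = 0.7571; price each node as the discounted p*-expectation of its children.
Terminal payoffs: V(2,0)=31.5414, V(2,1)=18.9834, V(2,2)=0.0000
Node (1,0) S=17.9400: V=(p*·18.9834+(1−p*)·31.5414)/1.22=18.0600; Δ=(18.9834−31.5414)/(24.9366−12.3786)=-1.0000; B=V−Δ·S=36.0000
Node (1,1) S=36.1400: V=(p*·0.0000+(1−p*)·18.9834)/1.22=3.7789; Δ=(0.0000−18.9834)/(50.2346−24.9366)=-0.7504; B=V−Δ·S=30.8980
Node (0,0) S=26.0000: V=(p*·3.7789+(1−p*)·18.0600)/1.22=5.9403; Δ=(3.7789−18.0600)/(36.1400−17.9400)=-0.7847; B=V−Δ·S=26.3419
The time-0 hedge costs 5.9403, which is the no-arbitrage price.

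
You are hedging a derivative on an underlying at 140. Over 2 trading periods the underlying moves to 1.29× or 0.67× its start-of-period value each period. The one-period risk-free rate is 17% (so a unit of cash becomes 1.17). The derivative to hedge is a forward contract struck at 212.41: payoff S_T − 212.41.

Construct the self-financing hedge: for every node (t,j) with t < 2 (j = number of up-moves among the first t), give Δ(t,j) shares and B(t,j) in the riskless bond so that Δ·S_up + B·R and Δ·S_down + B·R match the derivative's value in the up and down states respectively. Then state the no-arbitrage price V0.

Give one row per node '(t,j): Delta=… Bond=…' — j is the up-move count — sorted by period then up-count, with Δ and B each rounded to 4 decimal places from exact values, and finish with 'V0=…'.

The replicating-portfolio and risk-neutral prices coincide; use p* = (1.17−0.67)/(1.29−0.67) = 0.8065 for the latter.
Terminal payoffs: V(2,0)=-149.5640, V(2,1)=-91.4080, V(2,2)=20.5640
Node (1,0) S=93.8000: V=(p*·-91.4080+(1−p*)·-149.5640)/1.17=-87.7470; Δ=(-91.4080−-149.5640)/(121.0020−62.8460)=1.0000; B=V−Δ·S=-181.5470
Node (1,1) S=180.6000: V=(p*·20.5640+(1−p*)·-91.4080)/1.17=-0.9470; Δ=(20.5640−-91.4080)/(232.9740−121.0020)=1.0000; B=V−Δ·S=-181.5470
Node (0,0) S=140.0000: V=(p*·-0.9470+(1−p*)·-87.7470)/1.17=-15.1684; Δ=(-0.9470−-87.7470)/(180.6000−93.8000)=1.0000; B=V−Δ·S=-155.1684
The time-0 hedge costs -15.1684, which is the no-arbitrage price.

(0,0): Delta=1.0000 Bond=-155.1684
(1,0): Delta=1.0000 Bond=-181.5470
(1,1): Delta=1.0000 Bond=-181.5470
V0=-15.1684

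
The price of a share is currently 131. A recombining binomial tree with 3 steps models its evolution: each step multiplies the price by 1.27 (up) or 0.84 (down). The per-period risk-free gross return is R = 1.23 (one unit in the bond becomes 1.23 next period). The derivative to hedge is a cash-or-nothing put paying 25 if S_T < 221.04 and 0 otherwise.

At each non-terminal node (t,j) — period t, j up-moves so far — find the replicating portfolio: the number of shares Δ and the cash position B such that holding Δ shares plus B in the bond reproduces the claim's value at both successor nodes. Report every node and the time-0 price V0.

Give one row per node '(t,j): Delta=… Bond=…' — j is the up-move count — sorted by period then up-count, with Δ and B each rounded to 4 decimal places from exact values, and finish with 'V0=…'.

(0,0): Delta=-0.2413 Bond=35.0234
(1,0): Delta=0.0000 Bond=16.5246
(1,1): Delta=-0.2577 Bond=45.8022
(2,0): Delta=0.0000 Bond=20.3252
(2,1): Delta=0.0000 Bond=20.3252
(2,2): Delta=-0.2752 Bond=60.0303
V0=3.4112

Since d<R<u, set p* = (R−d)/(u−d) = 0.9070; price each node as the discounted p*-expectation of its children.
At expiry t=3: V(3,0)=25.0000, V(3,1)=25.0000, V(3,2)=25.0000, V(3,3)=0.0000
  t=2,j=0: stock 92.4336 → up 117.3907 (V=25.0000), down 77.6442 (V=25.0000). Price 20.3252; hedge Δ=0.0000, bond B=20.3252.
  t=2,j=1: stock 139.7508 → up 177.4835 (V=25.0000), down 117.3907 (V=25.0000). Price 20.3252; hedge Δ=0.0000, bond B=20.3252.
  t=2,j=2: stock 211.2899 → up 268.3382 (V=0.0000), down 177.4835 (V=25.0000). Price 1.8907; hedge Δ=-0.2752, bond B=60.0303.
  t=1,j=0: stock 110.0400 → up 139.7508 (V=20.3252), down 92.4336 (V=20.3252). Price 16.5246; hedge Δ=0.0000, bond B=16.5246.
  t=1,j=1: stock 166.3700 → up 211.2899 (V=1.8907), down 139.7508 (V=20.3252). Price 2.9313; hedge Δ=-0.2577, bond B=45.8022.
  t=0,j=0: stock 131.0000 → up 166.3700 (V=2.9313), down 110.0400 (V=16.5246). Price 3.4112; hedge Δ=-0.2413, bond B=35.0234.
Check: Δ(0,0)·S0 + B(0,0) = 3.4112 = V0.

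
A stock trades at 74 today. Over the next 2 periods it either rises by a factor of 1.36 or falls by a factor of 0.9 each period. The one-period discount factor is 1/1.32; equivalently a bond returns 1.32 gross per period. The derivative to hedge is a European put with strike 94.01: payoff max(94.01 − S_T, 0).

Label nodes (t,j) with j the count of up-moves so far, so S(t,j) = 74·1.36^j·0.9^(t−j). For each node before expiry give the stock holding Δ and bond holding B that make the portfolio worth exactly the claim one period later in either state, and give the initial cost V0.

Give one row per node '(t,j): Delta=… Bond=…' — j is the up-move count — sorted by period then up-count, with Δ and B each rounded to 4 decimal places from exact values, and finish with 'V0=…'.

(0,0): Delta=-0.1291 Bond=10.0118
(1,0): Delta=-1.0000 Bond=71.2197
(1,1): Delta=-0.0742 Bond=7.6914
V0=0.4608

Since d<R<u, set p* = (R−d)/(u−d) = 0.9130; price each node as the discounted p*-expectation of its children.
Terminal values V(2,·): V(2,0)=34.0700, V(2,1)=3.4340, V(2,2)=0.0000
Node (1,0) S=66.6000: V=(p*·3.4340+(1−p*)·34.0700)/1.32=4.6197; Δ=(3.4340−34.0700)/(90.5760−59.9400)=-1.0000; B=V−Δ·S=71.2197
Node (1,1) S=100.6400: V=(p*·0.0000+(1−p*)·3.4340)/1.32=0.2262; Δ=(0.0000−3.4340)/(136.8704−90.5760)=-0.0742; B=V−Δ·S=7.6914
Node (0,0) S=74.0000: V=(p*·0.2262+(1−p*)·4.6197)/1.32=0.4608; Δ=(0.2262−4.6197)/(100.6400−66.6000)=-0.1291; B=V−Δ·S=10.0118
Self-financing check: at every node Δ·S+B equals the discounted successor values.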